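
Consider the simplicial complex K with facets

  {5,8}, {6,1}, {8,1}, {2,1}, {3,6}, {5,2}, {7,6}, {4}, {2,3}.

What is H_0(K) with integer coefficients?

H_0 ≅ Z^2.

We work with the vertex ordering 1 < 2 < 3 < 4 < 5 < 6 < 7 < 8. The simplices of K, each written with vertices in increasing order, are:

  0-simplices (8): [1], [2], [3], [4], [5], [6], [7], [8]
  1-simplices (8): [1,2], [1,6], [1,8], [2,3], [2,5], [3,6], [5,8], [6,7]

giving chain groups C_0 ≅ Z^8, C_1 ≅ Z^8.

The boundary map ∂_1: C_1 → C_0 is given by ∂[p,q] = [q] − [p].
The 8×8 boundary matrix has rank 6 and Smith normal form diag(1,1,1,1,1,1).

Computing H_k = (kernel of ∂_k) / (image of ∂_{k+1}):

  H_0: rank C_0 − rank ∂_1 = 8 − 6 = 2, and the invariant factors of ∂_1 are all 1, so H_0 ≅ Z^2.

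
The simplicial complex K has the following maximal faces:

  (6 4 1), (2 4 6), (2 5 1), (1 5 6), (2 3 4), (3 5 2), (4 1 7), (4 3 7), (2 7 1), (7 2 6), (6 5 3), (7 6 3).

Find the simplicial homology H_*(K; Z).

H_0 ≅ Z,  H_1 ≅ Z/2,  H_2 = 0.

Order the vertices as 1 < 2 < 3 < 4 < 5 < 6 < 7. Listing each simplex with vertices in this order, K has dimension 2 with simplices:

  0-simplices (7): [1], [2], [3], [4], [5], [6], [7]
  1-simplices (18): [1,2], [1,4], [1,5], [1,6], [1,7], [2,3], [2,4], [2,5], [2,6], [2,7], [3,4], [3,5], [3,6], [3,7], [4,6], [4,7], [5,6], [6,7]
  2-simplices (12): [1,2,5], [1,2,7], [1,4,6], [1,4,7], [1,5,6], [2,3,4], [2,3,5], [2,4,6], [2,6,7], [3,4,7], [3,5,6], [3,6,7]

Hence C_0 ≅ Z^7, C_1 ≅ Z^18, C_2 ≅ Z^12.

Boundary ∂_1: C_1 → C_0 is given by ∂[p,q] = [q] − [p]. For instance
  ∂[5,6] = [6] − [5].
This gives a 7×18 integer matrix of rank 6; reducing to Smith normal form yields diagonal entries (1,1,1,1,1,1).

The boundary map ∂_2: C_2 → C_1 maps a triangle to the signed sum of its edges. For instance
  ∂[2,3,5] = [3,5] − [2,5] + [2,3],
  ∂[3,6,7] = [6,7] − [3,7] + [3,6].
As a 18×12 matrix over Z this has rank 12, with invariant factors (1,1,1,1,1,1,1,1,1,1,1,2).

Computing H_k = (kernel of ∂_k) / (image of ∂_{k+1}):

  H_0: rank C_0 − rank ∂_1 = 7 − 6 = 1, and the invariant factors of ∂_1 are all 1, so H_0 ≅ Z.
  H_1: rank ker ∂_1 − rank ∂_2 = (18 − 6) − 12 = 0, and ∂_2 has invariant factor 2 > 1, so H_1 ≅ Z/2.
  H_2: rank ker ∂_2 − rank ∂_3 = (12 − 12) − 0 = 0, and there is no ∂_3, so H_2 ≅ 0.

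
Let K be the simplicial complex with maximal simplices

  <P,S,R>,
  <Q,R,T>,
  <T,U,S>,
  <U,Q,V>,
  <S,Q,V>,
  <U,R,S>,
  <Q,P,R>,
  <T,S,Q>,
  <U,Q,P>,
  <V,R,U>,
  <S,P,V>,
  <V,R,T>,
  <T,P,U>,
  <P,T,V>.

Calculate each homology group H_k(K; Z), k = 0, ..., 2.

K has 7 vertices, 21 edges, 14 triangles.
rank ∂_0 = 0, rank ∂_1 = 6 ⇒ b_0 = 7 − 0 − 6 = 1; all invariant factors of ∂_1 are 1 so no torsion. So H_0 ≅ Z.
rank ∂_1 = 6, rank ∂_2 = 13 ⇒ b_1 = 21 − 6 − 13 = 2; all invariant factors of ∂_2 are 1 so no torsion. So H_1 ≅ Z^2.
rank ∂_2 = 13, rank ∂_3 = 0 ⇒ b_2 = 14 − 13 − 0 = 1. So H_2 ≅ Z.

H_0 = Z,  H_1 = Z^2,  H_2 = Z.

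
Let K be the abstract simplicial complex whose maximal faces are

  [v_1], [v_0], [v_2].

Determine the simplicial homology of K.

Take the total order v_0 < v_1 < v_2 on the vertex set. Then K (dimension 0) consists of the simplices:

  0-simplices (3): [v_0], [v_1], [v_2]

Hence C_0 ≅ Z^3.

Computing H_k = (kernel of ∂_k) / (image of ∂_{k+1}):

  H_0: rank C_0 − rank ∂_1 = 3 − 0 = 3, and there is no ∂_1, so H_0 ≅ Z^3.

H_0 = Z^3.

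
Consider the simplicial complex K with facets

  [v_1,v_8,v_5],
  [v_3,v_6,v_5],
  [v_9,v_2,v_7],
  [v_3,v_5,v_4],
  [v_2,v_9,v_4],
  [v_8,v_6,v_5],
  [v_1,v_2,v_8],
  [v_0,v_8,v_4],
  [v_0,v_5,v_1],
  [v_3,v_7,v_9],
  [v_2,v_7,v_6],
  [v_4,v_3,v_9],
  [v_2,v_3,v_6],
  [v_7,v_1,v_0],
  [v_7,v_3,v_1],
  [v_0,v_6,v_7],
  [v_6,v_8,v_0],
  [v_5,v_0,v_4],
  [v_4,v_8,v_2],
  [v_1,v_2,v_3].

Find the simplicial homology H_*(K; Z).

K has 10 vertices, 30 edges, 20 triangles.
rank ∂_0 = 0, rank ∂_1 = 9 ⇒ b_0 = 10 − 0 − 9 = 1; all invariant factors of ∂_1 are 1 so no torsion. So H_0 ≅ Z.
rank ∂_1 = 9, rank ∂_2 = 20 ⇒ b_1 = 30 − 9 − 20 = 1; ∂_2 has invariant factor(s) [2] giving torsion. So H_1 ≅ Z ⊕ Z/2Z.
rank ∂_2 = 20, rank ∂_3 = 0 ⇒ b_2 = 20 − 20 − 0 = 0. So H_2 ≅ 0.

H_0 ≅ Z,  H_1 ≅ Z ⊕ Z/2Z,  H_2 = 0.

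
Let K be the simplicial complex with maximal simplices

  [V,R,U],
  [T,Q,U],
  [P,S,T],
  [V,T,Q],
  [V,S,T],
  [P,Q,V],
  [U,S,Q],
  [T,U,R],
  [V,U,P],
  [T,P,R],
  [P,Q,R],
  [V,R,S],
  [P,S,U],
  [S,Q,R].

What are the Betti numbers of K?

b_0 = 1, b_1 = 2, b_2 = 1.

We work with the vertex ordering P < Q < R < S < T < U < V. The simplices of K, each written with vertices in increasing order, are:

  0-simplices (7): P, Q, R, S, T, U, V
  1-simplices (21): PQ, PR, PS, PT, PU, PV, QR, QS, QT, QU, QV, RS, RT, RU, RV, ST, SU, SV, TU, TV, UV
  2-simplices (14): PQR, PQV, PRT, PST, PSU, PUV, QRS, QSU, QTU, QTV, RSV, RTU, RUV, STV

so the chain groups are C_0 ≅ Z^7, C_1 ≅ Z^21, C_2 ≅ Z^14.

The boundary map ∂_1: C_1 → C_0 maps an edge to its endpoints' difference, ∂[p,q] = q − p.
The 7×21 boundary matrix has rank 6 and Smith normal form diag(1,1,1,1,1,1).

The boundary map ∂_2: C_2 → C_1 maps a triangle to the signed sum of its edges. For instance
  ∂PST = ST − PT + PS,
  ∂PQR = QR − PR + PQ.
The 21×14 boundary matrix has rank 13 and Smith normal form diag(1,1,1,1,1,1,1,1,1,1,1,1,1).

From H_k ≅ ker(∂_k) / im(∂_{k+1}) we obtain:

  H_0: rank C_0 − rank ∂_1 = 7 − 6 = 1, and the invariant factors of ∂_1 are all 1, so H_0 ≅ Z.
  H_1: rank ker ∂_1 − rank ∂_2 = (21 − 6) − 13 = 2, and the invariant factors of ∂_2 are all 1, so H_1 ≅ Z^2.
  H_2: rank ker ∂_2 − rank ∂_3 = (14 − 13) − 0 = 1, and there is no ∂_3, so H_2 ≅ Z.

(K is a triangulation of the torus T^2.)

Hence the Betti numbers are b_0 = 1, b_1 = 2, b_2 = 1.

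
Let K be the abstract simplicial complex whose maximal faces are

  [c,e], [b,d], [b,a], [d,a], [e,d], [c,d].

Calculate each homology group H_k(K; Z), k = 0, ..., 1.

Fix the vertex order a < b < c < d < e and write every simplex with vertices in increasing order. Then dim K = 1 and the simplices of K are:

  0-simplices (5): a, b, c, d, e
  1-simplices (6): ab, ad, bd, cd, ce, de

so the chain groups are C_0 ≅ Z^5, C_1 ≅ Z^6.

Boundary ∂_1: C_1 → C_0 is given by ∂[p,q] = [q] − [p].
The resulting 5×6 matrix has rank 4, and its Smith normal form has invariant factors (1,1,1,1).

Reading off H_k = ker ∂_k / im ∂_{k+1}:

  H_0: rank C_0 − rank ∂_1 = 5 − 4 = 1, and the invariant factors of ∂_1 are all 1, so H_0 ≅ Z.
  H_1: rank ker ∂_1 − rank ∂_2 = (6 − 4) − 0 = 2, and there is no ∂_2, so H_1 ≅ Z^2.

(K is a triangulation of a wedge of 2 circles.)

H_0 ≅ Z,  H_1 ≅ Z^2.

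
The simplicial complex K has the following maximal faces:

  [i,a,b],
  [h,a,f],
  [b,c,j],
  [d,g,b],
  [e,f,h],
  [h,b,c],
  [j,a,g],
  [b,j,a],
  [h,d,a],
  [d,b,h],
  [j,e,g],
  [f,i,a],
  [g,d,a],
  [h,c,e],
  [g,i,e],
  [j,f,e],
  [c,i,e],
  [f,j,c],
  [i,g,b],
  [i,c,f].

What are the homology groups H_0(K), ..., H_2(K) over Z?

Fix the vertex order a < b < c < d < e < f < g < h < i < j and write every simplex with vertices in increasing order. Then dim K = 2 and the simplices of K are:

  0-simplices (10): a, b, c, d, e, f, g, h, i, j
  1-simplices (30): ab, ad, af, ag, ah, ai, aj, bc, bd, bg, bh, bi, bj, ce, cf, ch, ci, cj, dg, dh, ef, eg, eh, ei, ej, fh, fi, fj, gi, gj
  2-simplices (20): abi, abj, adg, adh, afh, afi, agj, bch, bcj, bdg, bdh, bgi, ceh, cei, cfi, cfj, efh, efj, egi, egj

Hence C_0 ≅ Z^10, C_1 ≅ Z^30, C_2 ≅ Z^20.

The boundary map ∂_1: C_1 → C_0 maps an edge to its endpoints' difference, ∂[p,q] = q − p.
The 10×30 boundary matrix has rank 9 and Smith normal form diag(1,1,1,1,1,1,1,1,1).

Boundary ∂_2: C_2 → C_1 sends each 2-simplex [p,q,r] to [q,r] − [p,r] + [p,q]. For instance
  ∂efj = fj − ej + ef,
  ∂egi = gi − ei + eg.
This gives a 30×20 integer matrix of rank 20; reducing to Smith normal form yields diagonal entries (1,1,1,1,1,1,1,1,1,1,1,1,1,1,1,1,1,1,1,2).

Reading off H_k = ker ∂_k / im ∂_{k+1}:

  H_0: rank C_0 − rank ∂_1 = 10 − 9 = 1, and the invariant factors of ∂_1 are all 1, so H_0 ≅ Z.
  H_1: rank ker ∂_1 − rank ∂_2 = (30 − 9) − 20 = 1, and ∂_2 has invariant factor 2 > 1, so H_1 ≅ Z ⊕ Z/2Z.
  H_2: rank ker ∂_2 − rank ∂_3 = (20 − 20) − 0 = 0, and there is no ∂_3, so H_2 ≅ 0.

H_0 = Z,  H_1 = Z ⊕ Z/2Z,  H_2 = 0.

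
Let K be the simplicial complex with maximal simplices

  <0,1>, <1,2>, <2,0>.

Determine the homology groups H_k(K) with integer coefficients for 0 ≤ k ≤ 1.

Take the total order 0 < 1 < 2 on the vertex set. Then K (dimension 1) consists of the simplices:

  0-simplices (3): [0], [1], [2]
  1-simplices (3): [0,1], [0,2], [1,2]

giving chain groups C_0 ≅ Z^3, C_1 ≅ Z^3.

Boundary ∂_1: C_1 → C_0 is given by ∂[p,q] = [q] − [p]. For instance
  ∂[1,2] = [2] − [1].
As a 3×3 matrix over Z this has rank 2, with invariant factors (1,1).

Computing H_k = (kernel of ∂_k) / (image of ∂_{k+1}):

  H_0: rank C_0 − rank ∂_1 = 3 − 2 = 1, and the invariant factors of ∂_1 are all 1, so H_0 ≅ Z.
  H_1: rank ker ∂_1 − rank ∂_2 = (3 − 2) − 0 = 1, and there is no ∂_2, so H_1 ≅ Z.

H_0 ≅ Z,  H_1 ≅ Z.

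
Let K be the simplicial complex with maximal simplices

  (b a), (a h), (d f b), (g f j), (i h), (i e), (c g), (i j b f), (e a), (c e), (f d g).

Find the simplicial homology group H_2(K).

H_2 = 0.

Order the vertices as a < b < c < d < e < f < g < h < i < j. Listing each simplex with vertices in this order, K has dimension 3 with simplices:

  0-simplices (10): a, b, c, d, e, f, g, h, i, j
  1-simplices (18): ab, ae, ah, bd, bf, bi, bj, ce, cg, df, dg, ei, fg, fi, fj, gj, hi, ij
  2-simplices (7): bdf, bfi, bfj, bij, dfg, fgj, fij
  3-simplices (1): bfij

so the chain groups are C_0 ≅ Z^10, C_1 ≅ Z^18, C_2 ≅ Z^7, C_3 ≅ Z^1.

Boundary ∂_1: C_1 → C_0 is given by ∂[p,q] = [q] − [p].
The 10×18 boundary matrix has rank 9 and Smith normal form diag(1,1,1,1,1,1,1,1,1).

∂_2: C_2 → C_1 acts by ∂[p,q,r] = [q,r] − [p,r] + [p,q]. For instance
  ∂dfg = fg − dg + df,
  ∂bfj = fj − bj + bf.
The 18×7 boundary matrix has rank 6 and Smith normal form diag(1,1,1,1,1,1).

The boundary map ∂_3: C_3 → C_2 sends each 3-simplex σ to the alternating sum Σ_i (−1)^i (σ with its i-th vertex removed). For instance
  ∂bfij = fij − bij + bfj − bfi.
The resulting 7×1 matrix has rank 1, and its Smith normal form has invariant factors (1).

From H_k ≅ ker(∂_k) / im(∂_{k+1}) we obtain:

  H_2: rank ker ∂_2 − rank ∂_3 = (7 − 6) − 1 = 0, and the invariant factors of ∂_3 are all 1, so H_2 ≅ 0.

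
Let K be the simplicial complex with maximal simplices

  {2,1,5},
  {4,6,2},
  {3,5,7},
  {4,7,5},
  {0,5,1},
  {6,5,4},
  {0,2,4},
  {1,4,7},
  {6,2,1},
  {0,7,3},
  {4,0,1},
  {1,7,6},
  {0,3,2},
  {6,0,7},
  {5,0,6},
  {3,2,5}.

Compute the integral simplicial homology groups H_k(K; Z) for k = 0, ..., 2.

Fix the vertex order 0 < 1 < 2 < 3 < 4 < 5 < 6 < 7 and write every simplex with vertices in increasing order. Then dim K = 2 and the simplices of K are:

  0-simplices (8): [0], [1], [2], [3], [4], [5], [6], [7]
  1-simplices (24): (24 of them)
  2-simplices (16): [0,1,4], [0,1,5], [0,2,3], [0,2,4], [0,3,7], [0,5,6], [0,6,7], [1,2,5], [1,2,6], [1,4,7], [1,6,7], [2,3,5], [2,4,6], [3,5,7], [4,5,6], [4,5,7]

Hence C_0 ≅ Z^8, C_1 ≅ Z^24, C_2 ≅ Z^16.

∂_1: C_1 → C_0 sends each edge [p,q] (with p < q) to q − p. For instance
  ∂[1,4] = [4] − [1].
As a 8×24 matrix over Z this has rank 7, with invariant factors (1,1,1,1,1,1,1).

Boundary ∂_2: C_2 → C_1 sends each 2-simplex [p,q,r] to [q,r] − [p,r] + [p,q]. For instance
  ∂[1,6,7] = [6,7] − [1,7] + [1,6],
  ∂[4,5,6] = [5,6] − [4,6] + [4,5].
As a 24×16 matrix over Z this has rank 15, with invariant factors (1,1,1,1,1,1,1,1,1,1,1,1,1,1,1).

Now H_k = ker ∂_k / im ∂_{k+1}, so:

  H_0: rank C_0 − rank ∂_1 = 8 − 7 = 1, and the invariant factors of ∂_1 are all 1, so H_0 ≅ Z.
  H_1: rank ker ∂_1 − rank ∂_2 = (24 − 7) − 15 = 2, and the invariant factors of ∂_2 are all 1, so H_1 ≅ Z^2.
  H_2: rank ker ∂_2 − rank ∂_3 = (16 − 15) − 0 = 1, and there is no ∂_3, so H_2 ≅ Z.

As a check, the Euler characteristic is 8 − 24 + 16 = 0, which agrees with 1 − 2 + 1 = 0.

H_0 ≅ Z,  H_1 ≅ Z^2,  H_2 ≅ Z.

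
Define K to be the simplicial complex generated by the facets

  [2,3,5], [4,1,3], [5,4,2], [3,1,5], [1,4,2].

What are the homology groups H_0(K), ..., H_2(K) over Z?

H_0 ≅ Z,  H_1 ≅ Z,  H_2 = 0.

Order the vertices as 1 < 2 < 3 < 4 < 5. Listing each simplex with vertices in this order, K has dimension 2 with simplices:

  0-simplices (5): [1], [2], [3], [4], [5]
  1-simplices (10): [1,2], [1,3], [1,4], [1,5], [2,3], [2,4], [2,5], [3,4], [3,5], [4,5]
  2-simplices (5): [1,2,4], [1,3,4], [1,3,5], [2,3,5], [2,4,5]

giving chain groups C_0 ≅ Z^5, C_1 ≅ Z^10, C_2 ≅ Z^5.

The boundary map ∂_1: C_1 → C_0 maps an edge to its endpoints' difference, ∂[p,q] = q − p.
This gives a 5×10 integer matrix of rank 4; reducing to Smith normal form yields diagonal entries (1,1,1,1).

∂_2: C_2 → C_1 acts by ∂[p,q,r] = [q,r] − [p,r] + [p,q]. For instance
  ∂[2,3,5] = [3,5] − [2,5] + [2,3],
  ∂[1,3,5] = [3,5] − [1,5] + [1,3].
This gives a 10×5 integer matrix of rank 5; reducing to Smith normal form yields diagonal entries (1,1,1,1,1).

Computing H_k = (kernel of ∂_k) / (image of ∂_{k+1}):

  H_0: rank C_0 − rank ∂_1 = 5 − 4 = 1, and the invariant factors of ∂_1 are all 1, so H_0 = Z.
  H_1: rank ker ∂_1 − rank ∂_2 = (10 − 4) − 5 = 1, and the invariant factors of ∂_2 are all 1, so H_1 = Z.
  H_2: rank ker ∂_2 − rank ∂_3 = (5 − 5) − 0 = 0, and there is no ∂_3, so H_2 = 0.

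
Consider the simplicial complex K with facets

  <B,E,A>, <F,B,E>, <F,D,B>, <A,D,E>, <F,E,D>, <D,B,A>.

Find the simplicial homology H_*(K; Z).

H_0 = Z,  H_1 = 0,  H_2 = Z.

Fix the vertex order A < B < D < E < F and write every simplex with vertices in increasing order. Then dim K = 2 and the simplices of K are:

  0-simplices (5): A, B, D, E, F
  1-simplices (9): AB, AD, AE, BD, BE, BF, DE, DF, EF
  2-simplices (6): ABD, ABE, ADE, BDF, BEF, DEF

giving chain groups C_0 ≅ Z^5, C_1 ≅ Z^9, C_2 ≅ Z^6.

Boundary ∂_1: C_1 → C_0 maps an edge to its endpoints' difference, ∂[p,q] = q − p.
The 5×9 boundary matrix has rank 4 and Smith normal form diag(1,1,1,1).

Boundary ∂_2: C_2 → C_1 maps a triangle to the signed sum of its edges. For instance
  ∂BEF = EF − BF + BE,
  ∂ADE = DE − AE + AD.
This gives a 9×6 integer matrix of rank 5; reducing to Smith normal form yields diagonal entries (1,1,1,1,1).

Now H_k = ker ∂_k / im ∂_{k+1}, so:

  H_0: rank C_0 − rank ∂_1 = 5 − 4 = 1, and the invariant factors of ∂_1 are all 1, so H_0 ≅ Z.
  H_1: rank ker ∂_1 − rank ∂_2 = (9 − 4) − 5 = 0, and the invariant factors of ∂_2 are all 1, so H_1 ≅ 0.
  H_2: rank ker ∂_2 − rank ∂_3 = (6 − 5) − 0 = 1, and there is no ∂_3, so H_2 ≅ Z.

(K is a triangulation of the 2-sphere S^2.)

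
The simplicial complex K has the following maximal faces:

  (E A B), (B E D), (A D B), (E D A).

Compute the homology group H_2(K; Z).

Fix the vertex order A < B < D < E and write every simplex with vertices in increasing order. Then dim K = 2 and the simplices of K are:

  0-simplices (4): A, B, D, E
  1-simplices (6): AB, AD, AE, BD, BE, DE
  2-simplices (4): ABD, ABE, ADE, BDE

giving chain groups C_0 ≅ Z^4, C_1 ≅ Z^6, C_2 ≅ Z^4.

∂_1: C_1 → C_0 maps an edge to its endpoints' difference, ∂[p,q] = q − p. For instance
  ∂BD = D − B.
The resulting 4×6 matrix has rank 3, and its Smith normal form has invariant factors (1,1,1).

Boundary ∂_2: C_2 → C_1 acts by ∂[p,q,r] = [q,r] − [p,r] + [p,q]. For instance
  ∂ABD = BD − AD + AB,
  ∂ADE = DE − AE + AD.
As a 6×4 matrix over Z this has rank 3, with invariant factors (1,1,1).

From H_k ≅ ker(∂_k) / im(∂_{k+1}) we obtain:

  H_2: rank ker ∂_2 − rank ∂_3 = (4 − 3) − 0 = 1, and there is no ∂_3, so H_2 ≅ Z.

H_2 ≅ Z.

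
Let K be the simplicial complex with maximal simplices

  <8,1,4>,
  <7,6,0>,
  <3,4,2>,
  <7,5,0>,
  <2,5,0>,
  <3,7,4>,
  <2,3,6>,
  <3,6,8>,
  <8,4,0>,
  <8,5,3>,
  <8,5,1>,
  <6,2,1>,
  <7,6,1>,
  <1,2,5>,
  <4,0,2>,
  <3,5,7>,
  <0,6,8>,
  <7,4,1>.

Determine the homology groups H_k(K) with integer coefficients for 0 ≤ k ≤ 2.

K has 9 vertices, 27 edges, 18 triangles.
rank ∂_0 = 0, rank ∂_1 = 8 ⇒ b_0 = 9 − 0 − 8 = 1; all invariant factors of ∂_1 are 1 so no torsion. So H_0 = Z.
rank ∂_1 = 8, rank ∂_2 = 17 ⇒ b_1 = 27 − 8 − 17 = 2; all invariant factors of ∂_2 are 1 so no torsion. So H_1 = Z^2.
rank ∂_2 = 17, rank ∂_3 = 0 ⇒ b_2 = 18 − 17 − 0 = 1. So H_2 = Z.

H_0 = Z,  H_1 = Z^2,  H_2 = Z.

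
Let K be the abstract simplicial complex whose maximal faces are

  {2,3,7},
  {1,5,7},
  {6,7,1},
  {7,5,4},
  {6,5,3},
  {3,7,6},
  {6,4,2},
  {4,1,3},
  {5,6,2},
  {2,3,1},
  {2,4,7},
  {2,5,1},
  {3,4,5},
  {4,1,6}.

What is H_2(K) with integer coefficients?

H_2 ≅ Z.

Fix the vertex order 1 < 2 < 3 < 4 < 5 < 6 < 7 and write every simplex with vertices in increasing order. Then dim K = 2 and the simplices of K are:

  0-simplices (7): [1], [2], [3], [4], [5], [6], [7]
  1-simplices (21): [1,2], [1,3], [1,4], [1,5], [1,6], [1,7], [2,3], [2,4], [2,5], [2,6], [2,7], [3,4], [3,5], [3,6], [3,7], [4,5], [4,6], [4,7], [5,6], [5,7], [6,7]
  2-simplices (14): [1,2,3], [1,2,5], [1,3,4], [1,4,6], [1,5,7], [1,6,7], [2,3,7], [2,4,6], [2,4,7], [2,5,6], [3,4,5], [3,5,6], [3,6,7], [4,5,7]

Hence C_0 ≅ Z^7, C_1 ≅ Z^21, C_2 ≅ Z^14.

The boundary map ∂_1: C_1 → C_0 is given by ∂[p,q] = [q] − [p].
This gives a 7×21 integer matrix of rank 6; reducing to Smith normal form yields diagonal entries (1,1,1,1,1,1).

Boundary ∂_2: C_2 → C_1 acts by ∂[p,q,r] = [q,r] − [p,r] + [p,q]. For instance
  ∂[2,4,6] = [4,6] − [2,6] + [2,4],
  ∂[3,5,6] = [5,6] − [3,6] + [3,5].
The 21×14 boundary matrix has rank 13 and Smith normal form diag(1,1,1,1,1,1,1,1,1,1,1,1,1).

Computing H_k = (kernel of ∂_k) / (image of ∂_{k+1}):

  H_2: rank ker ∂_2 − rank ∂_3 = (14 − 13) − 0 = 1, and there is no ∂_3, so H_2 ≅ Z.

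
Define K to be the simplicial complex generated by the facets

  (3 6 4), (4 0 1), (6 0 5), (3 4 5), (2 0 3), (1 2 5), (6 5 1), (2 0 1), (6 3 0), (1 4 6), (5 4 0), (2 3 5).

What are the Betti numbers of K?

Order the vertices as 0 < 1 < 2 < 3 < 4 < 5 < 6. Listing each simplex with vertices in this order, K has dimension 2 with simplices:

  0-simplices (7): [0], [1], [2], [3], [4], [5], [6]
  1-simplices (18): [0,1], [0,2], [0,3], [0,4], [0,5], [0,6], [1,2], [1,4], [1,5], [1,6], [2,3], [2,5], [3,4], [3,5], [3,6], [4,5], [4,6], [5,6]
  2-simplices (12): [0,1,2], [0,1,4], [0,2,3], [0,3,6], [0,4,5], [0,5,6], [1,2,5], [1,4,6], [1,5,6], [2,3,5], [3,4,5], [3,4,6]

Hence C_0 ≅ Z^7, C_1 ≅ Z^18, C_2 ≅ Z^12.

The boundary map ∂_1: C_1 → C_0 is given by ∂[p,q] = [q] − [p].
The resulting 7×18 matrix has rank 6, and its Smith normal form has invariant factors (1,1,1,1,1,1).

The boundary map ∂_2: C_2 → C_1 maps a triangle to the signed sum of its edges. For instance
  ∂[1,4,6] = [4,6] − [1,6] + [1,4],
  ∂[0,1,4] = [1,4] − [0,4] + [0,1].
As a 18×12 matrix over Z this has rank 12, with invariant factors (1,1,1,1,1,1,1,1,1,1,1,2).

Now H_k = ker ∂_k / im ∂_{k+1}, so:

  H_0: rank C_0 − rank ∂_1 = 7 − 6 = 1, and the invariant factors of ∂_1 are all 1, so H_0 = Z.
  H_1: rank ker ∂_1 − rank ∂_2 = (18 − 6) − 12 = 0, and ∂_2 has invariant factor 2 > 1, so H_1 = Z/2.
  H_2: rank ker ∂_2 − rank ∂_3 = (12 − 12) − 0 = 0, and there is no ∂_3, so H_2 = 0.

Hence the Betti numbers are b_0 = 1, b_1 = 0, b_2 = 0.

b_0 = 1, b_1 = 0, b_2 = 0.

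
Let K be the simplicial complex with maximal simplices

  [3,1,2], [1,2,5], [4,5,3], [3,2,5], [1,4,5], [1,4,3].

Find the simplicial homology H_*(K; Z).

H_0 = Z,  H_1 = 0,  H_2 = Z.

K has 5 vertices, 9 edges, 6 triangles.
rank ∂_0 = 0, rank ∂_1 = 4 ⇒ b_0 = 5 − 0 − 4 = 1; all invariant factors of ∂_1 are 1 so no torsion. So H_0 = Z.
rank ∂_1 = 4, rank ∂_2 = 5 ⇒ b_1 = 9 − 4 − 5 = 0; all invariant factors of ∂_2 are 1 so no torsion. So H_1 = 0.
rank ∂_2 = 5, rank ∂_3 = 0 ⇒ b_2 = 6 − 5 − 0 = 1. So H_2 = Z.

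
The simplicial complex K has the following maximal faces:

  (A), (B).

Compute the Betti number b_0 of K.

b_0 = 2.

Take the total order A < B on the vertex set. Then K (dimension 0) consists of the simplices:

  0-simplices (2): A, B

Hence C_0 ≅ Z^2.

From H_k ≅ ker(∂_k) / im(∂_{k+1}) we obtain:

  H_0: rank C_0 − rank ∂_1 = 2 − 0 = 2, and there is no ∂_1, so H_0 = Z^2.

Hence the Betti numbers are b_0 = 2.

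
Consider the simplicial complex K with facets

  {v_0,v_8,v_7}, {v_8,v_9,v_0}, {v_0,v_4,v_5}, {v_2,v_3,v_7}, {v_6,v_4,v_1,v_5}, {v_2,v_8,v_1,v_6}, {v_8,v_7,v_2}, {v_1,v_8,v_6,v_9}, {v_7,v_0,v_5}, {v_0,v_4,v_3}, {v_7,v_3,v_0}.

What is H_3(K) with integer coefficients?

H_3 ≅ 0.

We work with the vertex ordering v_0 < v_1 < v_2 < v_3 < v_4 < v_5 < v_6 < v_7 < v_8 < v_9. The simplices of K, each written with vertices in increasing order, are:

  0-simplices (10): [v_0], [v_1], [v_2], [v_3], [v_4], [v_5], [v_6], [v_7], [v_8], [v_9]
  1-simplices (26): (26 of them)
  2-simplices (19): (19 of them)
  3-simplices (3): [v_1,v_2,v_6,v_8], [v_1,v_4,v_5,v_6], [v_1,v_6,v_8,v_9]

Hence C_0 ≅ Z^10, C_1 ≅ Z^26, C_2 ≅ Z^19, C_3 ≅ Z^3.

∂_1: C_1 → C_0 maps an edge to its endpoints' difference, ∂[p,q] = q − p. For instance
  ∂[v_1,v_4] = [v_4] − [v_1].
As a 10×26 matrix over Z this has rank 9, with invariant factors (1,1,1,1,1,1,1,1,1).

Boundary ∂_2: C_2 → C_1 acts by ∂[p,q,r] = [q,r] − [p,r] + [p,q]. For instance
  ∂[v_6,v_8,v_9] = [v_8,v_9] − [v_6,v_9] + [v_6,v_8],
  ∂[v_0,v_5,v_7] = [v_5,v_7] − [v_0,v_7] + [v_0,v_5].
The 26×19 boundary matrix has rank 16 and Smith normal form diag(1,1,1,1,1,1,1,1,1,1,1,1,1,1,1,1).

Boundary ∂_3: C_3 → C_2 sends each 3-simplex σ to the alternating sum Σ_i (−1)^i (σ with its i-th vertex removed). For instance
  ∂[v_1,v_2,v_6,v_8] = [v_2,v_6,v_8] − [v_1,v_6,v_8] + [v_1,v_2,v_8] − [v_1,v_2,v_6],
  ∂[v_1,v_4,v_5,v_6] = [v_4,v_5,v_6] − [v_1,v_5,v_6] + [v_1,v_4,v_6] − [v_1,v_4,v_5].
The 19×3 boundary matrix has rank 3 and Smith normal form diag(1,1,1).

Computing H_k = (kernel of ∂_k) / (image of ∂_{k+1}):

  H_3: rank ker ∂_3 − rank ∂_4 = (3 − 3) − 0 = 0, and there is no ∂_4, so H_3 = 0.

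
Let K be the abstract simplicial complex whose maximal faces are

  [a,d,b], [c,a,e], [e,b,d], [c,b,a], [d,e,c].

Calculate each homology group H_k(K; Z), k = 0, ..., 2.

Take the total order a < b < c < d < e on the vertex set. Then K (dimension 2) consists of the simplices:

  0-simplices (5): a, b, c, d, e
  1-simplices (10): ab, ac, ad, ae, bc, bd, be, cd, ce, de
  2-simplices (5): abc, abd, ace, bde, cde

Hence C_0 ≅ Z^5, C_1 ≅ Z^10, C_2 ≅ Z^5.

∂_1: C_1 → C_0 maps an edge to its endpoints' difference, ∂[p,q] = q − p.
The 5×10 boundary matrix has rank 4 and Smith normal form diag(1,1,1,1).

∂_2: C_2 → C_1 sends each 2-simplex [p,q,r] to [q,r] − [p,r] + [p,q]. For instance
  ∂abd = bd − ad + ab,
  ∂ace = ce − ae + ac.
As a 10×5 matrix over Z this has rank 5, with invariant factors (1,1,1,1,1).

Computing H_k = (kernel of ∂_k) / (image of ∂_{k+1}):

  H_0: rank C_0 − rank ∂_1 = 5 − 4 = 1, and the invariant factors of ∂_1 are all 1, so H_0 = Z.
  H_1: rank ker ∂_1 − rank ∂_2 = (10 − 4) − 5 = 1, and the invariant factors of ∂_2 are all 1, so H_1 = Z.
  H_2: rank ker ∂_2 − rank ∂_3 = (5 − 5) − 0 = 0, and there is no ∂_3, so H_2 = 0.

H_0 = Z,  H_1 = Z,  H_2 = 0.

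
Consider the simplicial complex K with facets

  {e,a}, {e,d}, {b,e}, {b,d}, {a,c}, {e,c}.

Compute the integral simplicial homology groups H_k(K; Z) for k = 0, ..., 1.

Fix the vertex order a < b < c < d < e and write every simplex with vertices in increasing order. Then dim K = 1 and the simplices of K are:

  0-simplices (5): a, b, c, d, e
  1-simplices (6): ac, ae, bd, be, ce, de

giving chain groups C_0 ≅ Z^5, C_1 ≅ Z^6.

∂_1: C_1 → C_0 is given by ∂[p,q] = [q] − [p]. For instance
  ∂de = e − d.
The 5×6 boundary matrix has rank 4 and Smith normal form diag(1,1,1,1).

Reading off H_k = ker ∂_k / im ∂_{k+1}:

  H_0: rank C_0 − rank ∂_1 = 5 − 4 = 1, and the invariant factors of ∂_1 are all 1, so H_0 ≅ Z.
  H_1: rank ker ∂_1 − rank ∂_2 = (6 − 4) − 0 = 2, and there is no ∂_2, so H_1 ≅ Z^2.

H_0 = Z,  H_1 = Z^2.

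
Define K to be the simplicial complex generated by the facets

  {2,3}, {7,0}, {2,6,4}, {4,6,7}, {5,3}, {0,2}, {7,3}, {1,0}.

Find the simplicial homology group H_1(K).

K has 8 vertices, 11 edges, 2 triangles.
rank ∂_1 = 7, rank ∂_2 = 2 ⇒ b_1 = 11 − 7 − 2 = 2; all invariant factors of ∂_2 are 1 so no torsion. So H_1 ≅ Z^2.

H_1 ≅ Z^2.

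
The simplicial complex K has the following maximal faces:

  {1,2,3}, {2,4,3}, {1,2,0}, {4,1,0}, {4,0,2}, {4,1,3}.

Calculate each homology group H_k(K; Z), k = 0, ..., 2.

H_0 = Z,  H_1 = 0,  H_2 = Z.

Fix the vertex order 0 < 1 < 2 < 3 < 4 and write every simplex with vertices in increasing order. Then dim K = 2 and the simplices of K are:

  0-simplices (5): [0], [1], [2], [3], [4]
  1-simplices (9): [0,1], [0,2], [0,4], [1,2], [1,3], [1,4], [2,3], [2,4], [3,4]
  2-simplices (6): [0,1,2], [0,1,4], [0,2,4], [1,2,3], [1,3,4], [2,3,4]

giving chain groups C_0 ≅ Z^5, C_1 ≅ Z^9, C_2 ≅ Z^6.

The boundary map ∂_1: C_1 → C_0 is given by ∂[p,q] = [q] − [p]. For instance
  ∂[1,3] = [3] − [1].
The resulting 5×9 matrix has rank 4, and its Smith normal form has invariant factors (1,1,1,1).

The boundary map ∂_2: C_2 → C_1 sends each 2-simplex [p,q,r] to [q,r] − [p,r] + [p,q]. For instance
  ∂[1,2,3] = [2,3] − [1,3] + [1,2],
  ∂[2,3,4] = [3,4] − [2,4] + [2,3].
This gives a 9×6 integer matrix of rank 5; reducing to Smith normal form yields diagonal entries (1,1,1,1,1).

Computing H_k = (kernel of ∂_k) / (image of ∂_{k+1}):

  H_0: rank C_0 − rank ∂_1 = 5 − 4 = 1, and the invariant factors of ∂_1 are all 1, so H_0 = Z.
  H_1: rank ker ∂_1 − rank ∂_2 = (9 − 4) − 5 = 0, and the invariant factors of ∂_2 are all 1, so H_1 = 0.
  H_2: rank ker ∂_2 − rank ∂_3 = (6 − 5) − 0 = 1, and there is no ∂_3, so H_2 = Z.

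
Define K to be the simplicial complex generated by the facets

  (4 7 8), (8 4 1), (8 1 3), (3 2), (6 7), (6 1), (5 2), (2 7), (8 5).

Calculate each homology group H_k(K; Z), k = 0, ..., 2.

H_0 ≅ Z,  H_1 ≅ Z^3,  H_2 = 0.

We work with the vertex ordering 1 < 2 < 3 < 4 < 5 < 6 < 7 < 8. The simplices of K, each written with vertices in increasing order, are:

  0-simplices (8): [1], [2], [3], [4], [5], [6], [7], [8]
  1-simplices (13): [1,3], [1,4], [1,6], [1,8], [2,3], [2,5], [2,7], [3,8], [4,7], [4,8], [5,8], [6,7], [7,8]
  2-simplices (3): [1,3,8], [1,4,8], [4,7,8]

giving chain groups C_0 ≅ Z^8, C_1 ≅ Z^13, C_2 ≅ Z^3.

Boundary ∂_1: C_1 → C_0 maps an edge to its endpoints' difference, ∂[p,q] = q − p. For instance
  ∂[3,8] = [8] − [3].
The 8×13 boundary matrix has rank 7 and Smith normal form diag(1,1,1,1,1,1,1).

The boundary map ∂_2: C_2 → C_1 acts by ∂[p,q,r] = [q,r] − [p,r] + [p,q]. For instance
  ∂[4,7,8] = [7,8] − [4,8] + [4,7],
  ∂[1,4,8] = [4,8] − [1,8] + [1,4].
This gives a 13×3 integer matrix of rank 3; reducing to Smith normal form yields diagonal entries (1,1,1).

Computing H_k = (kernel of ∂_k) / (image of ∂_{k+1}):

  H_0: rank C_0 − rank ∂_1 = 8 − 7 = 1, and the invariant factors of ∂_1 are all 1, so H_0 ≅ Z.
  H_1: rank ker ∂_1 − rank ∂_2 = (13 − 7) − 3 = 3, and the invariant factors of ∂_2 are all 1, so H_1 ≅ Z^3.
  H_2: rank ker ∂_2 − rank ∂_3 = (3 − 3) − 0 = 0, and there is no ∂_3, so H_2 ≅ 0.

As a check, the Euler characteristic is 8 − 13 + 3 = -2, which agrees with 1 − 3 + 0 = -2.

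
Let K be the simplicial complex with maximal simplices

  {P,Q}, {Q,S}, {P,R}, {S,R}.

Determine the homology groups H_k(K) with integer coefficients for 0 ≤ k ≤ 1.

K has 4 vertices, 4 edges.
rank ∂_0 = 0, rank ∂_1 = 3 ⇒ b_0 = 4 − 0 − 3 = 1; all invariant factors of ∂_1 are 1 so no torsion. So H_0 ≅ Z.
rank ∂_1 = 3, rank ∂_2 = 0 ⇒ b_1 = 4 − 3 − 0 = 1. So H_1 ≅ Z.

H_0 ≅ Z,  H_1 ≅ Z.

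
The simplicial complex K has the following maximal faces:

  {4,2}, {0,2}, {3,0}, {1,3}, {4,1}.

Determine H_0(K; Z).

H_0 = Z.

We work with the vertex ordering 0 < 1 < 2 < 3 < 4. The simplices of K, each written with vertices in increasing order, are:

  0-simplices (5): [0], [1], [2], [3], [4]
  1-simplices (5): [0,2], [0,3], [1,3], [1,4], [2,4]

Hence C_0 ≅ Z^5, C_1 ≅ Z^5.

The boundary map ∂_1: C_1 → C_0 sends each edge [p,q] (with p < q) to q − p. For instance
  ∂[1,3] = [3] − [1].
This gives a 5×5 integer matrix of rank 4; reducing to Smith normal form yields diagonal entries (1,1,1,1).

Computing H_k = (kernel of ∂_k) / (image of ∂_{k+1}):

  H_0: rank C_0 − rank ∂_1 = 5 − 4 = 1, and the invariant factors of ∂_1 are all 1, so H_0 ≅ Z.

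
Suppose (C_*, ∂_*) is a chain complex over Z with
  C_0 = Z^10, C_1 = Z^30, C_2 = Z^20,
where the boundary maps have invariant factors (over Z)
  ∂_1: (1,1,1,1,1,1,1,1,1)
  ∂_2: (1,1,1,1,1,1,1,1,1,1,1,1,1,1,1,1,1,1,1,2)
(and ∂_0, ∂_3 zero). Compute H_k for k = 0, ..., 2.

H_0 = Z,  H_1 = Z ⊕ Z/2,  H_2 = 0.

H_0: b_0 = 10 − 0 − 9 = 1; torsion from ∂_1 factors > 1: none. So H_0 = Z.
H_1: b_1 = 30 − 9 − 20 = 1; torsion from ∂_2 factors > 1: [2]. So H_1 = Z ⊕ Z/2.
H_2: b_2 = 20 − 20 − 0 = 0; torsion from ∂_3 factors > 1: none. So H_2 = 0.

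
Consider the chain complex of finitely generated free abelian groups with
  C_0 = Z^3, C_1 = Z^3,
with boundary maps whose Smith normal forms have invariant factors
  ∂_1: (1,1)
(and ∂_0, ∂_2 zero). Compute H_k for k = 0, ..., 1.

H_0 ≅ Z,  H_1 ≅ Z.

H_0: b_0 = 3 − 0 − 2 = 1; torsion from ∂_1 factors > 1: none. So H_0 ≅ Z.
H_1: b_1 = 3 − 2 − 0 = 1; torsion from ∂_2 factors > 1: none. So H_1 ≅ Z.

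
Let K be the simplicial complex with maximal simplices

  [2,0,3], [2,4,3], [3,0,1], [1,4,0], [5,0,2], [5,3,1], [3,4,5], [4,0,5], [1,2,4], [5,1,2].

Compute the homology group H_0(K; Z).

Order the vertices as 0 < 1 < 2 < 3 < 4 < 5. Listing each simplex with vertices in this order, K has dimension 2 with simplices:

  0-simplices (6): [0], [1], [2], [3], [4], [5]
  1-simplices (15): [0,1], [0,2], [0,3], [0,4], [0,5], [1,2], [1,3], [1,4], [1,5], [2,3], [2,4], [2,5], [3,4], [3,5], [4,5]
  2-simplices (10): [0,1,3], [0,1,4], [0,2,3], [0,2,5], [0,4,5], [1,2,4], [1,2,5], [1,3,5], [2,3,4], [3,4,5]

so the chain groups are C_0 ≅ Z^6, C_1 ≅ Z^15, C_2 ≅ Z^10.

∂_1: C_1 → C_0 sends each edge [p,q] (with p < q) to q − p.
This gives a 6×15 integer matrix of rank 5; reducing to Smith normal form yields diagonal entries (1,1,1,1,1).

Boundary ∂_2: C_2 → C_1 sends each 2-simplex [p,q,r] to [q,r] − [p,r] + [p,q]. For instance
  ∂[0,1,4] = [1,4] − [0,4] + [0,1],
  ∂[1,3,5] = [3,5] − [1,5] + [1,3].
The resulting 15×10 matrix has rank 10, and its Smith normal form has invariant factors (1,1,1,1,1,1,1,1,1,2).

Computing H_k = (kernel of ∂_k) / (image of ∂_{k+1}):

  H_0: rank C_0 − rank ∂_1 = 6 − 5 = 1, and the invariant factors of ∂_1 are all 1, so H_0 = Z.

H_0 = Z.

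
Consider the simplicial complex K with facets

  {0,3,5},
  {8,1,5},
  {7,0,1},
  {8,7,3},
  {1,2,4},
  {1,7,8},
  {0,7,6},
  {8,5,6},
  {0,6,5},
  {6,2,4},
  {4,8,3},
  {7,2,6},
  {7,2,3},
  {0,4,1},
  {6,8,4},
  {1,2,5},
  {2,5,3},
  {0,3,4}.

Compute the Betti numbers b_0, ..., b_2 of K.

Fix the vertex order 0 < 1 < 2 < 3 < 4 < 5 < 6 < 7 < 8 and write every simplex with vertices in increasing order. Then dim K = 2 and the simplices of K are:

  0-simplices (9): [0], [1], [2], [3], [4], [5], [6], [7], [8]
  1-simplices (27): (27 of them)
  2-simplices (18): [0,1,4], [0,1,7], [0,3,4], [0,3,5], [0,5,6], [0,6,7], [1,2,4], [1,2,5], [1,5,8], [1,7,8], [2,3,5], [2,3,7], [2,4,6], [2,6,7], [3,4,8], [3,7,8], [4,6,8], [5,6,8]

so the chain groups are C_0 ≅ Z^9, C_1 ≅ Z^27, C_2 ≅ Z^18.

Boundary ∂_1: C_1 → C_0 is given by ∂[p,q] = [q] − [p]. For instance
  ∂[1,4] = [4] − [1].
This gives a 9×27 integer matrix of rank 8; reducing to Smith normal form yields diagonal entries (1,1,1,1,1,1,1,1).

The boundary map ∂_2: C_2 → C_1 acts by ∂[p,q,r] = [q,r] − [p,r] + [p,q]. For instance
  ∂[0,3,5] = [3,5] − [0,5] + [0,3],
  ∂[1,2,5] = [2,5] − [1,5] + [1,2].
The 27×18 boundary matrix has rank 17 and Smith normal form diag(1,1,1,1,1,1,1,1,1,1,1,1,1,1,1,1,1).

Computing H_k = (kernel of ∂_k) / (image of ∂_{k+1}):

  H_0: rank C_0 − rank ∂_1 = 9 − 8 = 1, and the invariant factors of ∂_1 are all 1, so H_0 ≅ Z.
  H_1: rank ker ∂_1 − rank ∂_2 = (27 − 8) − 17 = 2, and the invariant factors of ∂_2 are all 1, so H_1 ≅ Z^2.
  H_2: rank ker ∂_2 − rank ∂_3 = (18 − 17) − 0 = 1, and there is no ∂_3, so H_2 ≅ Z.

Hence the Betti numbers are b_0 = 1, b_1 = 2, b_2 = 1.

b_0 = 1, b_1 = 2, b_2 = 1.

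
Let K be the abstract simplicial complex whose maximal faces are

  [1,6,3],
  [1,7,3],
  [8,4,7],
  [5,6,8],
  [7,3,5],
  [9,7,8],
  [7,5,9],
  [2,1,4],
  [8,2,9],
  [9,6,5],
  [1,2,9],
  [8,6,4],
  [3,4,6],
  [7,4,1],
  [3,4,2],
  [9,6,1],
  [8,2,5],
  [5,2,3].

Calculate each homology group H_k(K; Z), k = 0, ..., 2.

Take the total order 1 < 2 < 3 < 4 < 5 < 6 < 7 < 8 < 9 on the vertex set. Then K (dimension 2) consists of the simplices:

  0-simplices (9): [1], [2], [3], [4], [5], [6], [7], [8], [9]
  1-simplices (27): (27 of them)
  2-simplices (18): [1,2,4], [1,2,9], [1,3,6], [1,3,7], [1,4,7], [1,6,9], [2,3,4], [2,3,5], [2,5,8], [2,8,9], [3,4,6], [3,5,7], [4,6,8], [4,7,8], [5,6,8], [5,6,9], [5,7,9], [7,8,9]

Hence C_0 ≅ Z^9, C_1 ≅ Z^27, C_2 ≅ Z^18.

∂_1: C_1 → C_0 sends each edge [p,q] (with p < q) to q − p.
This gives a 9×27 integer matrix of rank 8; reducing to Smith normal form yields diagonal entries (1,1,1,1,1,1,1,1).

Boundary ∂_2: C_2 → C_1 maps a triangle to the signed sum of its edges. For instance
  ∂[1,4,7] = [4,7] − [1,7] + [1,4],
  ∂[5,6,9] = [6,9] − [5,9] + [5,6].
As a 27×18 matrix over Z this has rank 18, with invariant factors (1,1,1,1,1,1,1,1,1,1,1,1,1,1,1,1,1,2).

From H_k ≅ ker(∂_k) / im(∂_{k+1}) we obtain:

  H_0: rank C_0 − rank ∂_1 = 9 − 8 = 1, and the invariant factors of ∂_1 are all 1, so H_0 = Z.
  H_1: rank ker ∂_1 − rank ∂_2 = (27 − 8) − 18 = 1, and ∂_2 has invariant factor 2 > 1, so H_1 = Z ⊕ Z/2.
  H_2: rank ker ∂_2 − rank ∂_3 = (18 − 18) − 0 = 0, and there is no ∂_3, so H_2 = 0.

As a check, the Euler characteristic is 9 − 27 + 18 = 0, which agrees with 1 − 1 + 0 = 0.
(K is a triangulation of the Klein bottle.)

H_0 = Z,  H_1 = Z ⊕ Z/2,  H_2 = 0.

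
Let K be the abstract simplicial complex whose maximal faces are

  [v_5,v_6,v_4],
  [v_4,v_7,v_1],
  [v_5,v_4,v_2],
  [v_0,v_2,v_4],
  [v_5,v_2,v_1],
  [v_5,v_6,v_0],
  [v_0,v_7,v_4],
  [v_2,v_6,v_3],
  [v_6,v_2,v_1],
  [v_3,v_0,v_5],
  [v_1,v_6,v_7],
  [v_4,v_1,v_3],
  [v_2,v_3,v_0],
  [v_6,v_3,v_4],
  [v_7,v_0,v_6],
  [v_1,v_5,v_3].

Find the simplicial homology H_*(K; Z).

Take the total order v_0 < v_1 < v_2 < v_3 < v_4 < v_5 < v_6 < v_7 on the vertex set. Then K (dimension 2) consists of the simplices:

  0-simplices (8): [v_0], [v_1], [v_2], [v_3], [v_4], [v_5], [v_6], [v_7]
  1-simplices (24): (24 of them)
  2-simplices (16): (16 of them)

so the chain groups are C_0 ≅ Z^8, C_1 ≅ Z^24, C_2 ≅ Z^16.

∂_1: C_1 → C_0 is given by ∂[p,q] = [q] − [p]. For instance
  ∂[v_3,v_6] = [v_6] − [v_3].
The resulting 8×24 matrix has rank 7, and its Smith normal form has invariant factors (1,1,1,1,1,1,1).

The boundary map ∂_2: C_2 → C_1 sends each 2-simplex [p,q,r] to [q,r] − [p,r] + [p,q]. For instance
  ∂[v_2,v_4,v_5] = [v_4,v_5] − [v_2,v_5] + [v_2,v_4],
  ∂[v_0,v_5,v_6] = [v_5,v_6] − [v_0,v_6] + [v_0,v_5].
The 24×16 boundary matrix has rank 15 and Smith normal form diag(1,1,1,1,1,1,1,1,1,1,1,1,1,1,1).

Now H_k = ker ∂_k / im ∂_{k+1}, so:

  H_0: rank C_0 − rank ∂_1 = 8 − 7 = 1, and the invariant factors of ∂_1 are all 1, so H_0 = Z.
  H_1: rank ker ∂_1 − rank ∂_2 = (24 − 7) − 15 = 2, and the invariant factors of ∂_2 are all 1, so H_1 = Z^2.
  H_2: rank ker ∂_2 − rank ∂_3 = (16 − 15) − 0 = 1, and there is no ∂_3, so H_2 = Z.

As a check, the Euler characteristic is 8 − 24 + 16 = 0, which agrees with 1 − 2 + 1 = 0.
(K is a triangulation of the torus T^2.)

H_0 = Z,  H_1 = Z^2,  H_2 = Z.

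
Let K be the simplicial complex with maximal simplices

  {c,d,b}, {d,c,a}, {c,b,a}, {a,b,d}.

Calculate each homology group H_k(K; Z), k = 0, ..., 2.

H_0 = Z,  H_1 = 0,  H_2 = Z.

Fix the vertex order a < b < c < d and write every simplex with vertices in increasing order. Then dim K = 2 and the simplices of K are:

  0-simplices (4): a, b, c, d
  1-simplices (6): ab, ac, ad, bc, bd, cd
  2-simplices (4): abc, abd, acd, bcd

giving chain groups C_0 ≅ Z^4, C_1 ≅ Z^6, C_2 ≅ Z^4.

∂_1: C_1 → C_0 sends each edge [p,q] (with p < q) to q − p. For instance
  ∂ad = d − a.
The 4×6 boundary matrix has rank 3 and Smith normal form diag(1,1,1).

The boundary map ∂_2: C_2 → C_1 sends each 2-simplex [p,q,r] to [q,r] − [p,r] + [p,q]. For instance
  ∂abd = bd − ad + ab,
  ∂bcd = cd − bd + bc.
The 6×4 boundary matrix has rank 3 and Smith normal form diag(1,1,1).

From H_k ≅ ker(∂_k) / im(∂_{k+1}) we obtain:

  H_0: rank C_0 − rank ∂_1 = 4 − 3 = 1, and the invariant factors of ∂_1 are all 1, so H_0 = Z.
  H_1: rank ker ∂_1 − rank ∂_2 = (6 − 3) − 3 = 0, and the invariant factors of ∂_2 are all 1, so H_1 = 0.
  H_2: rank ker ∂_2 − rank ∂_3 = (4 − 3) − 0 = 1, and there is no ∂_3, so H_2 = Z.

As a check, the Euler characteristic is 4 − 6 + 4 = 2, which agrees with 1 − 0 + 1 = 2.
(K is a triangulation of the 2-sphere S^2.)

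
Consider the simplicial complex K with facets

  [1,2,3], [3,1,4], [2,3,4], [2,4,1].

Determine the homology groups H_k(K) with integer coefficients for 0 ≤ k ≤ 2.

H_0 = Z,  H_1 = 0,  H_2 = Z.

K has 4 vertices, 6 edges, 4 triangles.
rank ∂_0 = 0, rank ∂_1 = 3 ⇒ b_0 = 4 − 0 − 3 = 1; all invariant factors of ∂_1 are 1 so no torsion. So H_0 ≅ Z.
rank ∂_1 = 3, rank ∂_2 = 3 ⇒ b_1 = 6 − 3 − 3 = 0; all invariant factors of ∂_2 are 1 so no torsion. So H_1 ≅ 0.
rank ∂_2 = 3, rank ∂_3 = 0 ⇒ b_2 = 4 − 3 − 0 = 1. So H_2 ≅ Z.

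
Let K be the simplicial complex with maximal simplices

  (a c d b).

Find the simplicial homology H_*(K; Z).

Take the total order a < b < c < d on the vertex set. Then K (dimension 3) consists of the simplices:

  0-simplices (4): a, b, c, d
  1-simplices (6): ab, ac, ad, bc, bd, cd
  2-simplices (4): abc, abd, acd, bcd
  3-simplices (1): abcd

so the chain groups are C_0 ≅ Z^4, C_1 ≅ Z^6, C_2 ≅ Z^4, C_3 ≅ Z^1.

∂_1: C_1 → C_0 maps an edge to its endpoints' difference, ∂[p,q] = q − p. For instance
  ∂cd = d − c.
As a 4×6 matrix over Z this has rank 3, with invariant factors (1,1,1).

The boundary map ∂_2: C_2 → C_1 maps a triangle to the signed sum of its edges. For instance
  ∂abc = bc − ac + ab,
  ∂abd = bd − ad + ab.
The 6×4 boundary matrix has rank 3 and Smith normal form diag(1,1,1).

∂_3: C_3 → C_2 sends each 3-simplex σ to the alternating sum Σ_i (−1)^i (σ with its i-th vertex removed). For instance
  ∂abcd = bcd − acd + abd − abc.
As a 4×1 matrix over Z this has rank 1, with invariant factors (1).

From H_k ≅ ker(∂_k) / im(∂_{k+1}) we obtain:

  H_0: rank C_0 − rank ∂_1 = 4 − 3 = 1, and the invariant factors of ∂_1 are all 1, so H_0 ≅ Z.
  H_1: rank ker ∂_1 − rank ∂_2 = (6 − 3) − 3 = 0, and the invariant factors of ∂_2 are all 1, so H_1 ≅ 0.
  H_2: rank ker ∂_2 − rank ∂_3 = (4 − 3) − 1 = 0, and the invariant factors of ∂_3 are all 1, so H_2 ≅ 0.
  H_3: rank ker ∂_3 − rank ∂_4 = (1 − 1) − 0 = 0, and there is no ∂_4, so H_3 ≅ 0.

As a check, the Euler characteristic is 4 − 6 + 4 − 1 = 1, which agrees with 1 − 0 + 0 − 0 = 1.

H_0 = Z,  H_1 = 0,  H_2 = 0,  H_3 = 0.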